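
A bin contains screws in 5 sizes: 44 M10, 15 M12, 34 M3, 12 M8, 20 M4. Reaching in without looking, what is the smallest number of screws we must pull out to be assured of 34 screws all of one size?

114

Treat the 5 sizes as pigeonholes.
In the worst case we take at most 33 of each size, but all 15 M12, all 12 M8, and all 20 M4 (fewer than 33), giving 33 + 15 + 33 + 12 + 20 = 113.
One more screw then forces some size to 34, so 113 + 1 = 114.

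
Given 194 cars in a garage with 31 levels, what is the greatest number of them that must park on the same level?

7

The 194 cars fall into 31 levels.
If each of the 31 levels held at most 6, the total would be at most 31 × 6 = 186 < 194, a contradiction.
So at least one holds ⌈194/31⌉ = 7.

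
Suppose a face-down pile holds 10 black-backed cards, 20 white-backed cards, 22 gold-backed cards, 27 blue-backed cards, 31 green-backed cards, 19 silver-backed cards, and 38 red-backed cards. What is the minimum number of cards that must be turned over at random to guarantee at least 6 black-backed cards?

163

The worst case draws every non-black-backed card first: 20 + 22 + 27 + 31 + 19 + 38 = 157.
The next 6 draws are then forced to be black-backed, giving 157 + 6 = 163.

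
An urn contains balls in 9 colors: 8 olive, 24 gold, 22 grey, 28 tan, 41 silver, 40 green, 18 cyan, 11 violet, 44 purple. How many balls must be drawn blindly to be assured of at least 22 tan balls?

230

To avoid tan balls as long as possible, exhaust the other 8 colors first.
The worst case draws every non-tan ball first: 8 + 24 + 22 + 41 + 40 + 18 + 11 + 44 = 208.
The next 22 draws are then forced to be tan, giving 208 + 22 = 230.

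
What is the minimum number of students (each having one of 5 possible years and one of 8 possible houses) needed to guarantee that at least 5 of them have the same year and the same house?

There are 5 × 8 = 40 (year, house) combinations acting as pigeonholes.
With 40 × 4 = 160 students we could place exactly 4 in each, with no (year, house) pair reaching 5.
One more forces some (year, house) pair to hold 5, so 160 + 1 = 161.

161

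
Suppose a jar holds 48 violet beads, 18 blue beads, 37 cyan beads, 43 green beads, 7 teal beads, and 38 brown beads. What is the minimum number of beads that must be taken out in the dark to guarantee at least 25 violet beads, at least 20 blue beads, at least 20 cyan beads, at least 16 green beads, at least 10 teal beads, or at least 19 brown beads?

102

Each of the 6 colors has its own threshold; avoid all of them simultaneously.
The worst case stops just short of every target: 24 violet, all 18 blue, 19 cyan, 15 green, all 7 teal, 18 brown — 24 + 18 + 19 + 15 + 7 + 18 = 101 beads.
One more bead must push some color to its target, so 101 + 1 = 102.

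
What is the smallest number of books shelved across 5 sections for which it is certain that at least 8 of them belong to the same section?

There are 5 sections acting as pigeonholes.
With 5 × 7 = 35 books we could place exactly 7 in each, with no class reaching 8.
One more forces some class to hold 8, so 35 + 1 = 36.

36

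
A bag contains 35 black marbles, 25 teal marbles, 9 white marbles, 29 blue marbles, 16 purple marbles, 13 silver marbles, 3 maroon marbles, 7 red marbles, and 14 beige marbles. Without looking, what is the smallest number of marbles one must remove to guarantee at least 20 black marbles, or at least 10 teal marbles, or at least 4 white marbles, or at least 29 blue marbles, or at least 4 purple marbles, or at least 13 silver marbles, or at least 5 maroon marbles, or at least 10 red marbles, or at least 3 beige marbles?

Each of the 9 colors has its own threshold; avoid all of them simultaneously.
The worst case stops just short of every target: 19 black, 9 teal, 3 white, 28 blue, 3 purple, 12 silver, all 3 maroon, all 7 red, 2 beige — 19 + 9 + 3 + 28 + 3 + 12 + 3 + 7 + 2 = 86 marbles.
One more marble must push some color to its target, so 86 + 1 = 87.

87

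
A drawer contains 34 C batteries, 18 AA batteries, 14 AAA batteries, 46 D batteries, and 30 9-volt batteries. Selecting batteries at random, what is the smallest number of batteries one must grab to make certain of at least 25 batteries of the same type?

In the worst case we take at most 24 of each type, but all 18 AA and all 14 AAA (fewer than 24), giving 24 + 18 + 14 + 24 + 24 = 104.
One more battery then forces some type to 25, so 104 + 1 = 105.

105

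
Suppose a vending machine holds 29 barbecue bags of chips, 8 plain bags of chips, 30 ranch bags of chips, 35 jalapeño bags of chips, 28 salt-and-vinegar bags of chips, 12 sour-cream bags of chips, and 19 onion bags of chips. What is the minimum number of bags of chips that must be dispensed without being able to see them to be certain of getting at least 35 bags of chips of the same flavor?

161

In the worst case we take at most 34 of each flavor, but all 29 barbecue, all 8 plain, all 30 ranch, all 28 salt-and-vinegar, all 12 sour-cream, and all 19 onion (fewer than 34), giving 29 + 8 + 30 + 34 + 28 + 12 + 19 = 160.
One more bag of chips then forces some flavor to 35, so 160 + 1 = 161.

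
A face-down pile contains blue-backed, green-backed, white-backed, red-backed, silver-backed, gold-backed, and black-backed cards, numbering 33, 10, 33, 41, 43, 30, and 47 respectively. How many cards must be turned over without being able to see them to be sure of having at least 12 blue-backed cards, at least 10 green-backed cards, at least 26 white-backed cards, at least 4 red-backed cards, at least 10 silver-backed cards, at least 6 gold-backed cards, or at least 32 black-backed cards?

94

The worst case stops just short of every target: 11 blue-backed, 9 green-backed, 25 white-backed, 3 red-backed, 9 silver-backed, 5 gold-backed, 31 black-backed — 11 + 9 + 25 + 3 + 9 + 5 + 31 = 93 cards.
One more card must push some back color to its target, so 93 + 1 = 94.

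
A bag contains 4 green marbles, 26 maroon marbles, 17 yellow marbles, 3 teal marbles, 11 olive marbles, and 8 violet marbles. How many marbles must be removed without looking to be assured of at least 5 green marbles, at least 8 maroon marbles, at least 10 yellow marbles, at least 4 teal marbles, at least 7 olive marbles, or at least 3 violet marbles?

Each of the 6 colors has its own threshold; avoid all of them simultaneously.
The worst case stops just short of every target: 4 green, 7 maroon, 9 yellow, 3 teal, 6 olive, 2 violet — 4 + 7 + 9 + 3 + 6 + 2 = 31 marbles.
One more marble must push some color to its target, so 31 + 1 = 32.

32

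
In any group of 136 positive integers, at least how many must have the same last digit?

14

If each of the 10 possible last digits held at most 13, the total would be at most 10 × 13 = 130 < 136, a contradiction.
So at least one holds ⌈136/10⌉ = 14.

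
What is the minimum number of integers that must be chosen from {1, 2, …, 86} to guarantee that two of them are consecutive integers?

Partition {1, …, 86} into 43 pairs: {1,2}, {3,4}, …, {85,86}.
Choosing 43 integers — say the 43 even numbers 2, 4, …, 86 — takes one from each pair and avoids the property.
Choosing 44 forces two into the same pair by pigeonhole, and those are consecutive. So 44.

44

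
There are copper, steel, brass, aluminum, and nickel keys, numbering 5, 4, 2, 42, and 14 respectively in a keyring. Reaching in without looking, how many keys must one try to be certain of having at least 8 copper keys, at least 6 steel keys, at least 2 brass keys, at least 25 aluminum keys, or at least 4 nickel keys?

38

The worst case stops just short of every target: all 5 copper, all 4 steel, 1 brass, 24 aluminum, 3 nickel — 5 + 4 + 1 + 24 + 3 = 37 keys.
One more key must push some type to its target, so 37 + 1 = 38.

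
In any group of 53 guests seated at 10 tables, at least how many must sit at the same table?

6

The 53 guests fall into 10 tables.
If each of the 10 tables held at most 5, the total would be at most 10 × 5 = 50 < 53, a contradiction.
So at least one holds ⌈53/10⌉ = 6.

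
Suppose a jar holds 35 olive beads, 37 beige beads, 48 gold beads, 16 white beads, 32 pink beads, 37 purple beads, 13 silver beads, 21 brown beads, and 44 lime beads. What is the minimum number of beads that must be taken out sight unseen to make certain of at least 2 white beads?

The worst case draws every non-white bead first: 35 + 37 + 48 + 32 + 37 + 13 + 21 + 44 = 267.
The next 2 draws are then forced to be white, giving 267 + 2 = 269.

269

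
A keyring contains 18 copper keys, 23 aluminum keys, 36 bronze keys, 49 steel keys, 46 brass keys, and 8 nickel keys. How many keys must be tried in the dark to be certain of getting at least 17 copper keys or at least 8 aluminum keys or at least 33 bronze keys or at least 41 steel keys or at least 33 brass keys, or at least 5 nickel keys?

The worst case stops just short of every target: 16 copper, 7 aluminum, 32 bronze, 40 steel, 32 brass, 4 nickel — 16 + 7 + 32 + 40 + 32 + 4 = 131 keys.
One more key must push some type to its target, so 131 + 1 = 132.

132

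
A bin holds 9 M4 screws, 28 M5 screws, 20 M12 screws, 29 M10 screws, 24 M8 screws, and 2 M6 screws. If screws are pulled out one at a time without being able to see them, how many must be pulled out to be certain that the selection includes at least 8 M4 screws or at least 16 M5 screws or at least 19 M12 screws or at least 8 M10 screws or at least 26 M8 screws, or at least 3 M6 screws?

74

The worst case stops just short of every target: 7 M4, 15 M5, 18 M12, 7 M10, all 24 M8, 2 M6 — 7 + 15 + 18 + 7 + 24 + 2 = 73 screws.
One more screw must push some size to its target, so 73 + 1 = 74.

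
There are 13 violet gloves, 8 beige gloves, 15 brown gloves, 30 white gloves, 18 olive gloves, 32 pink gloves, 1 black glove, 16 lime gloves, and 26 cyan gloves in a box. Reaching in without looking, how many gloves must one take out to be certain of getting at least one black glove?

159

The worst case draws every non-black glove first: 13 + 8 + 15 + 30 + 18 + 32 + 16 + 26 = 158.
The next draw is then forced to be black, giving 158 + 1 = 159.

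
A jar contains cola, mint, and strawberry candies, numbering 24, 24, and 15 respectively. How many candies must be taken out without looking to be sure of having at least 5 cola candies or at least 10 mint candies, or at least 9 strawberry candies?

The worst case stops just short of every target: 4 cola, 9 mint, 8 strawberry — 4 + 9 + 8 = 21 candies.
One more candy must push some flavor to its target, so 21 + 1 = 22.

22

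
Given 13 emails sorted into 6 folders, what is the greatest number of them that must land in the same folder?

The 13 emails fall into 6 folders.
If each of the 6 folders held at most 2, the total would be at most 6 × 2 = 12 < 13, a contradiction.
So at least one holds ⌈13/6⌉ = 3.

3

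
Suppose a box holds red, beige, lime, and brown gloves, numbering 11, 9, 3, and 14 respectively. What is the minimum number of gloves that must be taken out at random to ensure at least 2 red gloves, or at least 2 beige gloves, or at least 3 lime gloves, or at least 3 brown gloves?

7

The worst case stops just short of every target: 1 red, 1 beige, 2 lime, 2 brown — 1 + 1 + 2 + 2 = 6 gloves.
One more glove must push some color to its target, so 6 + 1 = 7.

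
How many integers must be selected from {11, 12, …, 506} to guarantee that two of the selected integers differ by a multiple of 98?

99

Group the integers by remainder mod 98; there are 98 residue classes, each nonempty in this range.
Choosing one from each class (98 integers) avoids any shared remainder.
One more choice must repeat a class, so two differ by a multiple of 98. Hence 98 + 1 = 99.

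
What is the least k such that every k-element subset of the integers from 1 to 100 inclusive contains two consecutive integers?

Partition {1, …, 100} into 50 pairs: {1,2}, {3,4}, …, {99,100}.
Choosing 50 integers — say the 50 even numbers 2, 4, …, 100 — takes one from each pair and avoids the property.
Choosing 51 forces two into the same pair by pigeonhole, and those are consecutive. So 51.

51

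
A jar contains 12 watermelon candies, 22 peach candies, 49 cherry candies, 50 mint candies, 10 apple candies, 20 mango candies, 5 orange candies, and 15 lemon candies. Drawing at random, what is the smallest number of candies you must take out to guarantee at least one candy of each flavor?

The hardest flavor to obtain is orange: we could draw every other candy first — 183 − 5 = 178 candies — without a single orange one.
The next draw must be orange, so 178 + 1 = 179.

179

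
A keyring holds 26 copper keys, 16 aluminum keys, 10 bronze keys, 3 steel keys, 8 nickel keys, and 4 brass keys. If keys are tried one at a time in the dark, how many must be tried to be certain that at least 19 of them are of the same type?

In the worst case we take at most 18 of each type, but all 16 aluminum, all 10 bronze, all 3 steel, all 8 nickel, and all 4 brass (fewer than 18), giving 18 + 16 + 10 + 3 + 8 + 4 = 59.
One more key then forces some type to 19, so 59 + 1 = 60.

60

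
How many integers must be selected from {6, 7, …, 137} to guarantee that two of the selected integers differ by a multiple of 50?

51

Group the integers by remainder mod 50; there are 50 residue classes, each nonempty in this range.
Choosing one from each class (50 integers) avoids any shared remainder.
One more choice must repeat a class, so two differ by a multiple of 50. Hence 50 + 1 = 51.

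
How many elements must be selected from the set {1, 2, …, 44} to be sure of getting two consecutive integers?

Partition {1, …, 44} into 22 pairs: {1,2}, {3,4}, …, {43,44}.
Choosing 22 integers — say the 22 even numbers 2, 4, …, 44 — takes one from each pair and avoids the property.
Choosing 23 forces two into the same pair by pigeonhole, and those are consecutive. So 23.

23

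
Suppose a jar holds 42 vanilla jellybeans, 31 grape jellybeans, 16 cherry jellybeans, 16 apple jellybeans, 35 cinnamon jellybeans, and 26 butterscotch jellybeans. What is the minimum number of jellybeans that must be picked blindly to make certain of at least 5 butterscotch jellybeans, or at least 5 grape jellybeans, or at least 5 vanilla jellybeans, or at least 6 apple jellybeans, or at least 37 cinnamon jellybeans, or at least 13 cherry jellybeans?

65

The worst case stops just short of every target: 4 vanilla, 4 grape, 12 cherry, 5 apple, all 35 cinnamon, 4 butterscotch — 4 + 4 + 12 + 5 + 35 + 4 = 64 jellybeans.
One more jellybean must push some flavor to its target, so 64 + 1 = 65.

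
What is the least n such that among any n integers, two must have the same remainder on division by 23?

24

Two integers differ by a multiple of 23 exactly when they share a remainder mod 23.
There are 23 residue classes mod 23, so 23 integers can all lie in distinct classes.
One more integer must repeat a residue, giving a difference divisible by 23. So n = 23 + 1 = 24.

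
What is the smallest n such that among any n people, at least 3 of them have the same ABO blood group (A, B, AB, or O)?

There are 4 ABO blood groups acting as pigeonholes.
With 4 × 2 = 8 people we could place exactly 2 in each, with no class reaching 3.
One more forces some class to hold 3, so 8 + 1 = 9.

9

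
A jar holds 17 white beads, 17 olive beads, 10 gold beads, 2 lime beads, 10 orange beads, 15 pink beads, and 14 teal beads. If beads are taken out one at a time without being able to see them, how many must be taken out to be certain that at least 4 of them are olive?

72

The worst case draws every non-olive bead first: 17 + 10 + 2 + 10 + 15 + 14 = 68.
The next 4 draws are then forced to be olive, giving 68 + 4 = 72.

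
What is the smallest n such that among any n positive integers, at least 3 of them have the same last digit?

21

There are 10 possible last digits acting as pigeonholes.
With 10 × 2 = 20 positive integers we could place exactly 2 in each, with no class reaching 3.
One more forces some class to hold 3, so 20 + 1 = 21.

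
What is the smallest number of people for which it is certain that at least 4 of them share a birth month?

There are 12 months of the year acting as pigeonholes.
With 12 × 3 = 36 people we could place exactly 3 in each, with no class reaching 4.
One more forces some class to hold 4, so 36 + 1 = 37.

37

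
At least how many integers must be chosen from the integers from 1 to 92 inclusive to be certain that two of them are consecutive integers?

Partition {1, …, 92} into 46 pairs: {1,2}, {3,4}, …, {91,92}.
Choosing 46 integers — say the 46 even numbers 2, 4, …, 92 — takes one from each pair and avoids the property.
Choosing 47 forces two into the same pair by pigeonhole, and those are consecutive. So 47.

47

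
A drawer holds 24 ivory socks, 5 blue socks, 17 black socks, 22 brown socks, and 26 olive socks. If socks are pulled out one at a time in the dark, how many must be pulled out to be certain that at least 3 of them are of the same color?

11

The worst case takes 2 socks of each color without reaching 3 of any: 5 × 2 = 10.
The next sock must bring some color to 3, so 10 + 1 = 11.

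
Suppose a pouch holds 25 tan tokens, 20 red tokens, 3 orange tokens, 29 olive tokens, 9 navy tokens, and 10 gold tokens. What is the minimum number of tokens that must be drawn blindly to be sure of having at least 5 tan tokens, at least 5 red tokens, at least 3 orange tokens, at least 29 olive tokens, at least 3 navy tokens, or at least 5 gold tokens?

45

Each of the 6 colors has its own threshold; avoid all of them simultaneously.
The worst case stops just short of every target: 4 tan, 4 red, 2 orange, 28 olive, 2 navy, 4 gold — 4 + 4 + 2 + 28 + 2 + 4 = 44 tokens.
One more token must push some color to its target, so 44 + 1 = 45.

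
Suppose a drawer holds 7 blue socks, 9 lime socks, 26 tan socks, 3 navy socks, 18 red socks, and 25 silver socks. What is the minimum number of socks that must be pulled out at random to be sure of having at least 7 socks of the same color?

Treat the 6 colors as pigeonholes.
In the worst case we take at most 6 of each color, but all 3 navy (fewer than 6), giving 6 + 6 + 6 + 3 + 6 + 6 = 33.
One more sock then forces some color to 7, so 33 + 1 = 34.

34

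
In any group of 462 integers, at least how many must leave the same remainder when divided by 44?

The 462 integers fall into 44 residue classes modulo 44.
If each of the 44 residue classes modulo 44 held at most 10, the total would be at most 44 × 10 = 440 < 462, a contradiction.
So at least one holds ⌈462/44⌉ = 11.

11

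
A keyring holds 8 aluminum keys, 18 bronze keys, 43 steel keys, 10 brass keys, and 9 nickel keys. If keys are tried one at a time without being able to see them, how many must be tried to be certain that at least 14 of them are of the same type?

Treat the 5 types as pigeonholes.
In the worst case we take at most 13 of each type, but all 8 aluminum, all 10 brass, and all 9 nickel (fewer than 13), giving 8 + 13 + 13 + 10 + 9 = 53.
One more key then forces some type to 14, so 53 + 1 = 54.

54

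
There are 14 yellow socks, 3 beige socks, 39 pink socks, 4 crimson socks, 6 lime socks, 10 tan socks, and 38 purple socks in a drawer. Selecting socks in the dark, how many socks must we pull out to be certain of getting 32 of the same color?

100

In the worst case we take at most 31 of each color, but all 14 yellow, all 3 beige, all 4 crimson, all 6 lime, and all 10 tan (fewer than 31), giving 14 + 3 + 31 + 4 + 6 + 10 + 31 = 99.
One more sock then forces some color to 32, so 99 + 1 = 100.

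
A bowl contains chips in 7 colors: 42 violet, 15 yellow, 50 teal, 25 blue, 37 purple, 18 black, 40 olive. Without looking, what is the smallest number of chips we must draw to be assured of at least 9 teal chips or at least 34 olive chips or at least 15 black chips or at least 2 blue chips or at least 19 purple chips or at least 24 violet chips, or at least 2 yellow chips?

Each of the 7 colors has its own threshold; avoid all of them simultaneously.
The worst case stops just short of every target: 23 violet, 1 yellow, 8 teal, 1 blue, 18 purple, 14 black, 33 olive — 23 + 1 + 8 + 1 + 18 + 14 + 33 = 98 chips.
One more chip must push some color to its target, so 98 + 1 = 99.

99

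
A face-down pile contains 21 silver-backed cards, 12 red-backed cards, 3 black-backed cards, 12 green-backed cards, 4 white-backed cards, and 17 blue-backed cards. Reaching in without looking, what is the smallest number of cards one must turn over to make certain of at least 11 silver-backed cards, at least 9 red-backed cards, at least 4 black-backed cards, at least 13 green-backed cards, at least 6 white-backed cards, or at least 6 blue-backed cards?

Each of the 6 back colors has its own threshold; avoid all of them simultaneously.
The worst case stops just short of every target: 10 silver-backed, 8 red-backed, 3 black-backed, 12 green-backed, all 4 white-backed, 5 blue-backed — 10 + 8 + 3 + 12 + 4 + 5 = 42 cards.
One more card must push some back color to its target, so 42 + 1 = 43.

43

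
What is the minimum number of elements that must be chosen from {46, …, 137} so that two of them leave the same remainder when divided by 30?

Group the integers by remainder mod 30; there are 30 residue classes, each nonempty in this range.
Choosing one from each class (30 integers) avoids any shared remainder.
One more choice must repeat a class, so two differ by a multiple of 30. Hence 30 + 1 = 31.

31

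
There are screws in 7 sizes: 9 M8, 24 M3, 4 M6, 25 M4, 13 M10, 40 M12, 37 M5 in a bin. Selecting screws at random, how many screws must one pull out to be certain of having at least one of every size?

149

The hardest size to obtain is M6: we could draw every other screw first — 152 − 4 = 148 screws — without a single M6 one.
The next draw must be M6, so 148 + 1 = 149.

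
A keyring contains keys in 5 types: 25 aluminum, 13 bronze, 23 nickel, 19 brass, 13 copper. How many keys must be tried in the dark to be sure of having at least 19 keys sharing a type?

81

In the worst case we take at most 18 of each type, but all 13 bronze and all 13 copper (fewer than 18), giving 18 + 13 + 18 + 18 + 13 = 80.
One more key then forces some type to 19, so 80 + 1 = 81.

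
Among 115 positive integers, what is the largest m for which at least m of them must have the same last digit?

12

If each of the 10 possible last digits held at most 11, the total would be at most 10 × 11 = 110 < 115, a contradiction.
So at least one holds ⌈115/10⌉ = 12.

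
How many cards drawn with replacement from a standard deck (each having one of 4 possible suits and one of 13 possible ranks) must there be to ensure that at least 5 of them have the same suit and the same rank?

There are 4 × 13 = 52 (suit, rank) combinations acting as pigeonholes.
With 52 × 4 = 208 cards drawn with replacement from a standard deck we could place exactly 4 in each, with no (suit, rank) pair reaching 5.
One more forces some (suit, rank) pair to hold 5, so 208 + 1 = 209.

209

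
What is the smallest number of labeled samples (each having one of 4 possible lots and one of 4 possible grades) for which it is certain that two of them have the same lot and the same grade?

17

There are 4 × 4 = 16 (lot, grade) combinations acting as pigeonholes.
With 16 labeled samples we could place one in each, avoiding any repeat.
One more forces some (lot, grade) pair to hold 2, so 16 + 1 = 17.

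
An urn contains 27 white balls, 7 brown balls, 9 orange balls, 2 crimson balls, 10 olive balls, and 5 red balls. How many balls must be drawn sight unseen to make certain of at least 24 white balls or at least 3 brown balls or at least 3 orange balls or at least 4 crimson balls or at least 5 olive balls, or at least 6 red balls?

39

The worst case stops just short of every target: 23 white, 2 brown, 2 orange, all 2 crimson, 4 olive, 5 red — 23 + 2 + 2 + 2 + 4 + 5 = 38 balls.
One more ball must push some color to its target, so 38 + 1 = 39.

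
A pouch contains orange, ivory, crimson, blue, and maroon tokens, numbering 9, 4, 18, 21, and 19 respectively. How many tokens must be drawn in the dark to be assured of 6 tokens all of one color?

In the worst case we take at most 5 of each color, but all 4 ivory (fewer than 5), giving 5 + 4 + 5 + 5 + 5 = 24.
One more token then forces some color to 6, so 24 + 1 = 25.

25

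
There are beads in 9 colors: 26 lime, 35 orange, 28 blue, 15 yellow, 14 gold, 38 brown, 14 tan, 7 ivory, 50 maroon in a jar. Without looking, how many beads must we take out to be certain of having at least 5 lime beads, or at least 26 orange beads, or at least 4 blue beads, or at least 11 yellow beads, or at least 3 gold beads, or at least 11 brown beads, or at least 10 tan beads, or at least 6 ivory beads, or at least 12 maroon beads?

80

The worst case stops just short of every target: 4 lime, 25 orange, 3 blue, 10 yellow, 2 gold, 10 brown, 9 tan, 5 ivory, 11 maroon — 4 + 25 + 3 + 10 + 2 + 10 + 9 + 5 + 11 = 79 beads.
One more bead must push some color to its target, so 79 + 1 = 80.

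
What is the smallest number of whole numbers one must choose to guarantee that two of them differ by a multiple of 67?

Two integers differ by a multiple of 67 exactly when they share a remainder mod 67.
There are 67 residue classes mod 67, so 67 integers can all lie in distinct classes.
One more integer must repeat a residue, giving a difference divisible by 67. So n = 67 + 1 = 68.

68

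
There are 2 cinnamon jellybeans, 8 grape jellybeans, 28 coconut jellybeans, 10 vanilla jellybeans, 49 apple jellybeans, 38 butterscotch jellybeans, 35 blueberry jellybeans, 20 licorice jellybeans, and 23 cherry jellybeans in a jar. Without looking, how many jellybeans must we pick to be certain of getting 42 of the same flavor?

206

Treat the 9 flavors as pigeonholes.
In the worst case we take at most 41 of each flavor, but all 2 cinnamon, all 8 grape, all 28 coconut, all 10 vanilla, all 38 butterscotch, all 35 blueberry, all 20 licorice, and all 23 cherry (fewer than 41), giving 2 + 8 + 28 + 10 + 41 + 38 + 35 + 20 + 23 = 205.
One more jellybean then forces some flavor to 42, so 205 + 1 = 206.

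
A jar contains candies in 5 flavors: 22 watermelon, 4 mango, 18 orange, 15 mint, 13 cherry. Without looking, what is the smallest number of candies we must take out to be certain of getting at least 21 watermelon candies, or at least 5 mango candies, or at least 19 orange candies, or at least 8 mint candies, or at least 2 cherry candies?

51

Each of the 5 flavors has its own threshold; avoid all of them simultaneously.
The worst case stops just short of every target: 20 watermelon, 4 mango, 18 orange, 7 mint, 1 cherry — 20 + 4 + 18 + 7 + 1 = 50 candies.
One more candy must push some flavor to its target, so 50 + 1 = 51.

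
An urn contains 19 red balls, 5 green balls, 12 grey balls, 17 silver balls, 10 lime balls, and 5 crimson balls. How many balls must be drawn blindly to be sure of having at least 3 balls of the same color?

13

Treat the 6 colors as pigeonholes.
The worst case takes 2 balls of each color without reaching 3 of any: 6 × 2 = 12.
The next ball must bring some color to 3, so 12 + 1 = 13.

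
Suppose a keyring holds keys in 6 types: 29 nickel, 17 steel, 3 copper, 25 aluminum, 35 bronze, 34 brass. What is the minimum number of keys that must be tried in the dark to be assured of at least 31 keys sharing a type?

In the worst case we take at most 30 of each type, but all 29 nickel, all 17 steel, all 3 copper, and all 25 aluminum (fewer than 30), giving 29 + 17 + 3 + 25 + 30 + 30 = 134.
One more key then forces some type to 31, so 134 + 1 = 135.

135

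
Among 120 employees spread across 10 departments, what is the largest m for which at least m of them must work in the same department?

12

The 120 employees fall into 10 departments.
If each of the 10 departments held at most 11, the total would be at most 10 × 11 = 110 < 120, a contradiction.
So at least one holds ⌈120/10⌉ = 12.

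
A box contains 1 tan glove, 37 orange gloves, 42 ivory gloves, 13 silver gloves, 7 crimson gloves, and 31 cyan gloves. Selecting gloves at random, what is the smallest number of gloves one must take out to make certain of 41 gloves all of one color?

Treat the 6 colors as pigeonholes.
In the worst case we take at most 40 of each color, but all 1 tan, all 37 orange, all 13 silver, all 7 crimson, and all 31 cyan (fewer than 40), giving 1 + 37 + 40 + 13 + 7 + 31 = 129.
One more glove then forces some color to 41, so 129 + 1 = 130.

130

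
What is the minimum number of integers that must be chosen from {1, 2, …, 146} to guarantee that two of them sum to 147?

Partition {1, …, 146} into 73 pairs: {1,146}, {2,145}, …, {73,74}.
Choosing 73 integers — say the integers 1 through 73 — takes one from each pair and avoids the property.
Choosing 74 forces two into the same pair by pigeonhole, and those sum to 147. So 74.

74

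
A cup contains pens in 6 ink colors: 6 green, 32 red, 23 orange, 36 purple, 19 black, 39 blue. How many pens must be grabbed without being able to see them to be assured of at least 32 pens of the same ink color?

Treat the 6 ink colors as pigeonholes.
In the worst case we take at most 31 of each ink color, but all 6 green, all 23 orange, and all 19 black (fewer than 31), giving 6 + 31 + 23 + 31 + 19 + 31 = 141.
One more pen then forces some ink color to 32, so 141 + 1 = 142.

142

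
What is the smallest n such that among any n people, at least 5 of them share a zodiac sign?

There are 12 zodiac signs acting as pigeonholes.
With 12 × 4 = 48 people we could place exactly 4 in each, with no class reaching 5.
One more forces some class to hold 5, so 48 + 1 = 49.

49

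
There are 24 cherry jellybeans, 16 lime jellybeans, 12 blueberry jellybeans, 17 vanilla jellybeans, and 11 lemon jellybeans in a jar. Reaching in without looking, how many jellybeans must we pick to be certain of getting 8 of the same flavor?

Treat the 5 flavors as pigeonholes.
The worst case takes 7 jellybeans of each flavor without reaching 8 of any: 5 × 7 = 35.
The next jellybean must bring some flavor to 8, so 35 + 1 = 36.

36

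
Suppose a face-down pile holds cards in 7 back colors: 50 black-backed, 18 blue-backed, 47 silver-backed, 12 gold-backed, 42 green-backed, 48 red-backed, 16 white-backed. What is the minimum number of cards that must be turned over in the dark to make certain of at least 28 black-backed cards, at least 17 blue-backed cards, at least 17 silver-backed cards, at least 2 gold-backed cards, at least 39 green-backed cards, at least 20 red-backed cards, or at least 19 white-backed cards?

134

Each of the 7 back colors has its own threshold; avoid all of them simultaneously.
The worst case stops just short of every target: 27 black-backed, 16 blue-backed, 16 silver-backed, 1 gold-backed, 38 green-backed, 19 red-backed, all 16 white-backed — 27 + 16 + 16 + 1 + 38 + 19 + 16 = 133 cards.
One more card must push some back color to its target, so 133 + 1 = 134.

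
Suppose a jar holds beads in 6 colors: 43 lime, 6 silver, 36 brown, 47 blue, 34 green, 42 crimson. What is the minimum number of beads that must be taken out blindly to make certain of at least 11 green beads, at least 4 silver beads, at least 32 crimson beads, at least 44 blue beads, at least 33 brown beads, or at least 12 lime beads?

The worst case stops just short of every target: 11 lime, 3 silver, 32 brown, 43 blue, 10 green, 31 crimson — 11 + 3 + 32 + 43 + 10 + 31 = 130 beads.
One more bead must push some color to its target, so 130 + 1 = 131.

131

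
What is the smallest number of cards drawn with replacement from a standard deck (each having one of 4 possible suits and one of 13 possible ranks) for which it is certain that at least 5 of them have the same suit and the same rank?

There are 4 × 13 = 52 (suit, rank) combinations acting as pigeonholes.
With 52 × 4 = 208 cards drawn with replacement from a standard deck we could place exactly 4 in each, with no (suit, rank) pair reaching 5.
One more forces some (suit, rank) pair to hold 5, so 208 + 1 = 209.

209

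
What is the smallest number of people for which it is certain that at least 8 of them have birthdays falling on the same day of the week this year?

There are 7 days of the week acting as pigeonholes.
With 7 × 7 = 49 people we could place exactly 7 in each, with no class reaching 8.
One more forces some class to hold 8, so 49 + 1 = 50.

50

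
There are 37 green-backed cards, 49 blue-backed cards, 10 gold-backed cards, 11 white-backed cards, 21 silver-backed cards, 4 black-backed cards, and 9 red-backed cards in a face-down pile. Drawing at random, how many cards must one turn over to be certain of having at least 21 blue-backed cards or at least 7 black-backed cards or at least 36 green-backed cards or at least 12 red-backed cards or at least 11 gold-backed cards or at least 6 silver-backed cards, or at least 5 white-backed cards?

Each of the 7 back colors has its own threshold; avoid all of them simultaneously.
The worst case stops just short of every target: 35 green-backed, 20 blue-backed, 10 gold-backed, 4 white-backed, 5 silver-backed, all 4 black-backed, all 9 red-backed — 35 + 20 + 10 + 4 + 5 + 4 + 9 = 87 cards.
One more card must push some back color to its target, so 87 + 1 = 88.

88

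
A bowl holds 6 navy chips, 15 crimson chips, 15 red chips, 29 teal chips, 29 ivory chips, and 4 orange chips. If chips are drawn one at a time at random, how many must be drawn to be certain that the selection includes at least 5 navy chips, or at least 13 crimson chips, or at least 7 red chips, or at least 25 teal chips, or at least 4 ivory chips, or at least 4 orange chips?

The worst case stops just short of every target: 4 navy, 12 crimson, 6 red, 24 teal, 3 ivory, 3 orange — 4 + 12 + 6 + 24 + 3 + 3 = 52 chips.
One more chip must push some color to its target, so 52 + 1 = 53.

53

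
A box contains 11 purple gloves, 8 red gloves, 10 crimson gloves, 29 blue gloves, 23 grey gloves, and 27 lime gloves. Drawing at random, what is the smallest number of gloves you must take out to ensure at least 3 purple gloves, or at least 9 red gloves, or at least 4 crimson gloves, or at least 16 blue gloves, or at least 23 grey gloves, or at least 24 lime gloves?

The worst case stops just short of every target: 2 purple, 8 red, 3 crimson, 15 blue, 22 grey, 23 lime — 2 + 8 + 3 + 15 + 22 + 23 = 73 gloves.
One more glove must push some color to its target, so 73 + 1 = 74.

74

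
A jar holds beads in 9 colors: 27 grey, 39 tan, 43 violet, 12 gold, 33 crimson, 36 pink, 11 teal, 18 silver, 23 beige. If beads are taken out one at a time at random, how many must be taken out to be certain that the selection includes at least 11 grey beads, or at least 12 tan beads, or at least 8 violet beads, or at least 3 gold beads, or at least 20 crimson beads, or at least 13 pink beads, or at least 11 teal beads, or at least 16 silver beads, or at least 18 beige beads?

104

The worst case stops just short of every target: 10 grey, 11 tan, 7 violet, 2 gold, 19 crimson, 12 pink, 10 teal, 15 silver, 17 beige — 10 + 11 + 7 + 2 + 19 + 12 + 10 + 15 + 17 = 103 beads.
One more bead must push some color to its target, so 103 + 1 = 104.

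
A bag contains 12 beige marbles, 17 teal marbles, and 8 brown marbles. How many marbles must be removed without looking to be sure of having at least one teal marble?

To avoid teal marbles as long as possible, exhaust the other 2 colors first.
The worst case draws every non-teal marble first: 12 + 8 = 20.
The next draw is then forced to be teal, giving 20 + 1 = 21.

21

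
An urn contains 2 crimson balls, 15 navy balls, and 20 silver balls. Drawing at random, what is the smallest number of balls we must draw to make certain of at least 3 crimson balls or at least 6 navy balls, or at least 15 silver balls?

22

The worst case stops just short of every target: 2 crimson, 5 navy, 14 silver — 2 + 5 + 14 = 21 balls.
One more ball must push some color to its target, so 21 + 1 = 22.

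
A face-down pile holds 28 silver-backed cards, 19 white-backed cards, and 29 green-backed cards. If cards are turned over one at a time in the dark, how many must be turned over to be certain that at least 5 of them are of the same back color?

Treat the 3 back colors as pigeonholes.
The worst case takes 4 cards of each back color without reaching 5 of any: 3 × 4 = 12.
The next card must bring some back color to 5, so 12 + 1 = 13.

13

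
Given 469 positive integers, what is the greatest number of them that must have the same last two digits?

There are 100 possible two-digit endings, which serve as the pigeonholes.
If each of the 100 possible two-digit endings held at most 4, the total would be at most 100 × 4 = 400 < 469, a contradiction.
So at least one holds ⌈469/100⌉ = 5.

5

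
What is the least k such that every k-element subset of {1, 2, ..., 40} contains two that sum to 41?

21

Partition {1, …, 40} into 20 pairs: {1,40}, {2,39}, …, {20,21}.
Choosing 20 integers — say the integers 1 through 20 — takes one from each pair and avoids the property.
Choosing 21 forces two into the same pair by pigeonhole, and those sum to 41. So 21.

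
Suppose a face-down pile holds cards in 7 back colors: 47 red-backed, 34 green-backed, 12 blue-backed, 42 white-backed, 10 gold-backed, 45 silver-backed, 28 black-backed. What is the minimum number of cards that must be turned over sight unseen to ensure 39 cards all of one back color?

In the worst case we take at most 38 of each back color, but all 34 green-backed, all 12 blue-backed, all 10 gold-backed, and all 28 black-backed (fewer than 38), giving 38 + 34 + 12 + 38 + 10 + 38 + 28 = 198.
One more card then forces some back color to 39, so 198 + 1 = 199.

199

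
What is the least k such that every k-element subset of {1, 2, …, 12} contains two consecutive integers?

7

Partition {1, …, 12} into 6 pairs: {1,2}, {3,4}, …, {11,12}.
Choosing 6 integers — say the 6 even numbers 2, 4, …, 12 — takes one from each pair and avoids the property.
Choosing 7 forces two into the same pair by pigeonhole, and those are consecutive. So 7.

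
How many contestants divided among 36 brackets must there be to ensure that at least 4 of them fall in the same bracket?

109

There are 36 brackets acting as pigeonholes.
With 36 × 3 = 108 contestants we could place exactly 3 in each, with no class reaching 4.
One more forces some class to hold 4, so 108 + 1 = 109.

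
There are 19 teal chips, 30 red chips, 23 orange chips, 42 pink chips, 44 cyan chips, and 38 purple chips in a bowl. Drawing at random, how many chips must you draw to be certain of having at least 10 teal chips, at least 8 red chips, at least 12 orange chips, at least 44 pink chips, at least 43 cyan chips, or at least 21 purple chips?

Each of the 6 colors has its own threshold; avoid all of them simultaneously.
The worst case stops just short of every target: 9 teal, 7 red, 11 orange, all 42 pink, 42 cyan, 20 purple — 9 + 7 + 11 + 42 + 42 + 20 = 131 chips.
One more chip must push some color to its target, so 131 + 1 = 132.

132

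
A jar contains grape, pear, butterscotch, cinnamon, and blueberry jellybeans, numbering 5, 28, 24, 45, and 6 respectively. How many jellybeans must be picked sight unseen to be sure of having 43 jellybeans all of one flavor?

Treat the 5 flavors as pigeonholes.
In the worst case we take at most 42 of each flavor, but all 5 grape, all 28 pear, all 24 butterscotch, and all 6 blueberry (fewer than 42), giving 5 + 28 + 24 + 42 + 6 = 105.
One more jellybean then forces some flavor to 43, so 105 + 1 = 106.

106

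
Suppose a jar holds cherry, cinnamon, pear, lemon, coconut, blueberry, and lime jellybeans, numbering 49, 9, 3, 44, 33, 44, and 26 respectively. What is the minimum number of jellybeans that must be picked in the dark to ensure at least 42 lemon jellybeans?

To avoid lemon jellybeans as long as possible, exhaust the other 6 flavors first.
The worst case draws every non-lemon jellybean first: 49 + 9 + 3 + 33 + 44 + 26 = 164.
The next 42 draws are then forced to be lemon, giving 164 + 42 = 206.

206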